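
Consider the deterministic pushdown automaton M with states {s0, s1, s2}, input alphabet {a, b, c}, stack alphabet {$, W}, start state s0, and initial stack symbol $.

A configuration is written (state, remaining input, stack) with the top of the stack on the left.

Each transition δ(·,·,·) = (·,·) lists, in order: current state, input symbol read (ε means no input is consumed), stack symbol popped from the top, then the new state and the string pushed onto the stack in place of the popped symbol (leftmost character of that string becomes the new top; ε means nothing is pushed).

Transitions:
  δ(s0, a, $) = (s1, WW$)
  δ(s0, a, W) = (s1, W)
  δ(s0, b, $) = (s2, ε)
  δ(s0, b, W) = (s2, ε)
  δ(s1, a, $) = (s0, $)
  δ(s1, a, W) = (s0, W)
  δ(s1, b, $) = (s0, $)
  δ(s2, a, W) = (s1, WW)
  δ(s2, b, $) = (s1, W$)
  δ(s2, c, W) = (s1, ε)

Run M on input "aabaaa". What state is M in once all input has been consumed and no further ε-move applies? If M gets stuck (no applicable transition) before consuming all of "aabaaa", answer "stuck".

s1

(s0, aabaaa, $) ⊢ (s1, abaaa, WW$) ⊢ (s0, baaa, WW$) ⊢ (s2, aaa, W$) ⊢ (s1, aa, WW$) ⊢ (s0, a, WW$) ⊢ (s1, ε, WW$)
All input consumed; M is in state s1.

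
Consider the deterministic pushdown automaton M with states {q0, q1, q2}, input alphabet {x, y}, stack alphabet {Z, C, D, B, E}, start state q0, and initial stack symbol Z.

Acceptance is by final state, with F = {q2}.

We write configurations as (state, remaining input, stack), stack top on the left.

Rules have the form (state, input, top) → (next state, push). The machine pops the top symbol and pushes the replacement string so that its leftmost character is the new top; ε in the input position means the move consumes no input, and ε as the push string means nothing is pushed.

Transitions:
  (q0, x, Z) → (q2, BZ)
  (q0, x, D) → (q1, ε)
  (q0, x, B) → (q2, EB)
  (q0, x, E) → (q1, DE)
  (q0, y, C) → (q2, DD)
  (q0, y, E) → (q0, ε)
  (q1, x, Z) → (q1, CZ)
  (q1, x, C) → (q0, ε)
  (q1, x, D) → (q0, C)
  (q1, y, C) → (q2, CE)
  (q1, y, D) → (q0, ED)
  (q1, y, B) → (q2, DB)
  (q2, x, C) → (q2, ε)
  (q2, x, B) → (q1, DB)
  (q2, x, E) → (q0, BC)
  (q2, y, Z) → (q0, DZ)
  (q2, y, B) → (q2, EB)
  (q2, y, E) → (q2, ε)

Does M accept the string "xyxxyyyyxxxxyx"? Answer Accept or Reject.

(q0, xyxxyyyyxxxxyx, Z) ⊢ (q2, yxxyyyyxxxxyx, BZ) ⊢ (q2, xxyyyyxxxxyx, EBZ) ⊢ (q0, xyyyyxxxxyx, BCBZ) ⊢ (q2, yyyyxxxxyx, EBCBZ) ⊢ (q2, yyyxxxxyx, BCBZ) ⊢ (q2, yyxxxxyx, EBCBZ) ⊢ (q2, yxxxxyx, BCBZ) ⊢ (q2, xxxxyx, EBCBZ) ⊢ (q0, xxxyx, BCBCBZ) ⊢ (q2, xxyx, EBCBCBZ) ⊢ (q0, xyx, BCBCBCBZ) ⊢ (q2, yx, EBCBCBCBZ) ⊢ (q2, x, BCBCBCBZ) ⊢ (q1, ε, DBCBCBCBZ)
All input consumed; state q1 ∉ F and no further ε-move applies.

Reject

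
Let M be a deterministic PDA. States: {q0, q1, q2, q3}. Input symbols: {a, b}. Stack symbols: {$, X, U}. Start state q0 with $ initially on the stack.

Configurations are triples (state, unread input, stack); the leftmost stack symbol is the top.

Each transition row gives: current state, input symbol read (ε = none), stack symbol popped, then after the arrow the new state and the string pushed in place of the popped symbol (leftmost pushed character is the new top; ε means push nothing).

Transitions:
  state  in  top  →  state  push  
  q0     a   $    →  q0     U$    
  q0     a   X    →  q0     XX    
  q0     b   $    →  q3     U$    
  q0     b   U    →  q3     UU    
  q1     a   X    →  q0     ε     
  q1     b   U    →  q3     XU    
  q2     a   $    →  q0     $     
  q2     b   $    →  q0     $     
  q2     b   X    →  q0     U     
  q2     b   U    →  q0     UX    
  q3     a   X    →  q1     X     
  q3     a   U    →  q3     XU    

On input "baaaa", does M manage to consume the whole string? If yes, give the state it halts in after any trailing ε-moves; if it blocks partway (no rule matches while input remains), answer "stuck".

(q0, baaaa, $) ⊢ (q3, aaaa, U$) ⊢ (q3, aaa, XU$) ⊢ (q1, aa, XU$) ⊢ (q0, a, U$)
No transition for (q0, a, top U); M blocks with input a remaining.

stuck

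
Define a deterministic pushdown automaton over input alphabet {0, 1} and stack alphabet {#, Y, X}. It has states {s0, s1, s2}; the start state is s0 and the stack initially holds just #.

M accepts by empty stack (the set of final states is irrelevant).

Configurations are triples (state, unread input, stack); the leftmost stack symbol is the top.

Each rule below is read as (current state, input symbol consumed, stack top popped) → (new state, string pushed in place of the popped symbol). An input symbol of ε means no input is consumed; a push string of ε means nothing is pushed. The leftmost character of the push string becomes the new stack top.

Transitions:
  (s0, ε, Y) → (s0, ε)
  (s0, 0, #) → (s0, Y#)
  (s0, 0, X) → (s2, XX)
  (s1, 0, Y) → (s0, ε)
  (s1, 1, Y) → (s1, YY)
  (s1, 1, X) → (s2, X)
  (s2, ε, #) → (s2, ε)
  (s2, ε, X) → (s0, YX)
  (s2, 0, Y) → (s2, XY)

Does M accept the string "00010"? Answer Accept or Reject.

(s0, 00010, #)
  read 0, top #: go to s0, push Y# → (s0, 0010, Y#)
  ε-move, top Y: go to s0, push ε → (s0, 0010, #)
  read 0, top #: go to s0, push Y# → (s0, 010, Y#)
  ε-move, top Y: go to s0, push ε → (s0, 010, #)
  read 0, top #: go to s0, push Y# → (s0, 10, Y#)
  ε-move, top Y: go to s0, push ε → (s0, 10, #)
No transition applies at (s0, 10, #); input not fully consumed.

Reject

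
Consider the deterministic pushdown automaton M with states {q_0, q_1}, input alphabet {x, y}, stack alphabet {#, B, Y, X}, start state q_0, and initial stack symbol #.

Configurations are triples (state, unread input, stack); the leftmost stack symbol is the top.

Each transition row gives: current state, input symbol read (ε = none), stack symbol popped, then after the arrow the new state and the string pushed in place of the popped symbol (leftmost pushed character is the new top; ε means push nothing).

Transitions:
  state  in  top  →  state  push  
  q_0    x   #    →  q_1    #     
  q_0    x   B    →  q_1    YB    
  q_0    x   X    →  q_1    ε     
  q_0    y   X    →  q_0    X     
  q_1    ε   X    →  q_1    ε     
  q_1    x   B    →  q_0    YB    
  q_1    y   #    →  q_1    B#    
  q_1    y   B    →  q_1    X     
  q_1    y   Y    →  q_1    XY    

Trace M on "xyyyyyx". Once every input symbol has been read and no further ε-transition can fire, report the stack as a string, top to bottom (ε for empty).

YB#

(q_0, xyyyyyx, #)
  read x, top #: go to q_1, push # → (q_1, yyyyyx, #)
  read y, top #: go to q_1, push B# → (q_1, yyyyx, B#)
  read y, top B: go to q_1, push X → (q_1, yyyx, X#)
  ε-move, top X: go to q_1, push ε → (q_1, yyyx, #)
  read y, top #: go to q_1, push B# → (q_1, yyx, B#)
  read y, top B: go to q_1, push X → (q_1, yx, X#)
  ε-move, top X: go to q_1, push ε → (q_1, yx, #)
  read y, top #: go to q_1, push B# → (q_1, x, B#)
  read x, top B: go to q_0, push YB → (q_0, ε, YB#)
All input consumed in state q_0 with stack YB#.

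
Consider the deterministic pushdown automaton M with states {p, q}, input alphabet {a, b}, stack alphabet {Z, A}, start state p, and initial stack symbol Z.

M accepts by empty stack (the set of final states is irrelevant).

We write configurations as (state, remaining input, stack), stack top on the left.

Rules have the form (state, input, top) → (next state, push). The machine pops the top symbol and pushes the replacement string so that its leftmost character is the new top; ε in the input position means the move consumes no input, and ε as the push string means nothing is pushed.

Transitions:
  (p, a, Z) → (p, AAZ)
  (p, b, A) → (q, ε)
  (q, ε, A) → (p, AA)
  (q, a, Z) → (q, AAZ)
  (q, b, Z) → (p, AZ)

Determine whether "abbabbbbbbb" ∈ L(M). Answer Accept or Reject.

(p, abbabbbbbbb, Z)
  read a, top Z: go to p, push AAZ → (p, bbabbbbbbb, AAZ)
  read b, top A: go to q, push ε → (q, babbbbbbb, AZ)
  ε-move, top A: go to p, push AA → (p, babbbbbbb, AAZ)
  read b, top A: go to q, push ε → (q, abbbbbbb, AZ)
  ε-move, top A: go to p, push AA → (p, abbbbbbb, AAZ)
No transition applies at (p, abbbbbbb, AAZ); input not fully consumed.

Reject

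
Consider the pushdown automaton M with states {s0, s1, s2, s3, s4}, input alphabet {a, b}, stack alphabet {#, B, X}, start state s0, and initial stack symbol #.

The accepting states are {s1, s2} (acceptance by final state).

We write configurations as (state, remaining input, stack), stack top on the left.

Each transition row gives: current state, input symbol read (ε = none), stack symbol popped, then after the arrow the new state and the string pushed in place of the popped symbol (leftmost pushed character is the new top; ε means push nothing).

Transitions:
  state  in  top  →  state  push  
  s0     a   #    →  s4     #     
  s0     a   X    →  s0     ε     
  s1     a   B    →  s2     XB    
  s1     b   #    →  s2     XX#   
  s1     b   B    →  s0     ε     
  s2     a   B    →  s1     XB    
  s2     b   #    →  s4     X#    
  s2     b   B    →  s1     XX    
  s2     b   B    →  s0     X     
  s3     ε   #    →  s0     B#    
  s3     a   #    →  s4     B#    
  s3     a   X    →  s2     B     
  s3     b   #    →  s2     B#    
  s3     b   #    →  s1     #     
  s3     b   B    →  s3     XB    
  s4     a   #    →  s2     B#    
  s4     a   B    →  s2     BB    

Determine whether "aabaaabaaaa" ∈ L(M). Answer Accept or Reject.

Accept

One accepting computation: (s0, aabaaabaaaa, #) ⊢ (s4, abaaabaaaa, #) ⊢ (s2, baaabaaaa, B#) ⊢ (s0, aaabaaaa, X#) ⊢ (s0, aabaaaa, #) ⊢ (s4, abaaaa, #) ⊢ (s2, baaaa, B#) ⊢ (s0, aaaa, X#) ⊢ (s0, aaa, #) ⊢ (s4, aa, #) ⊢ (s2, a, B#) ⊢ (s1, ε, XB#)
All input consumed and state s1 ∈ F.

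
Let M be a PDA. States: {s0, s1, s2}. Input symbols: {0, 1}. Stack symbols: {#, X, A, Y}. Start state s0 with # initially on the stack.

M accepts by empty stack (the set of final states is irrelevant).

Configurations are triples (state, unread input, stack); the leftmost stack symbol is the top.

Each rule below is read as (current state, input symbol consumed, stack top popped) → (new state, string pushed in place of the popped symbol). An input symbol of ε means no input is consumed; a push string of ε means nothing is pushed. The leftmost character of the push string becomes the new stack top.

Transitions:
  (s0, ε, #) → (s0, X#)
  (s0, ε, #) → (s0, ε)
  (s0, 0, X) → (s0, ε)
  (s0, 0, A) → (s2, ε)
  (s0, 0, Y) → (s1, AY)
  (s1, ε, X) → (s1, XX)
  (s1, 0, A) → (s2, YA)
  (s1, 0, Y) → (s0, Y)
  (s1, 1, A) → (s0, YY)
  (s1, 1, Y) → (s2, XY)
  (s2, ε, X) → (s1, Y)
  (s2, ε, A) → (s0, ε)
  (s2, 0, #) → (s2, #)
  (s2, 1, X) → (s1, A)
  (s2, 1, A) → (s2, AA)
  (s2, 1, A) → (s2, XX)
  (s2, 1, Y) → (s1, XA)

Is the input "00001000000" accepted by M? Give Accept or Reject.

Reject

No computation consumes all input and empties the stack.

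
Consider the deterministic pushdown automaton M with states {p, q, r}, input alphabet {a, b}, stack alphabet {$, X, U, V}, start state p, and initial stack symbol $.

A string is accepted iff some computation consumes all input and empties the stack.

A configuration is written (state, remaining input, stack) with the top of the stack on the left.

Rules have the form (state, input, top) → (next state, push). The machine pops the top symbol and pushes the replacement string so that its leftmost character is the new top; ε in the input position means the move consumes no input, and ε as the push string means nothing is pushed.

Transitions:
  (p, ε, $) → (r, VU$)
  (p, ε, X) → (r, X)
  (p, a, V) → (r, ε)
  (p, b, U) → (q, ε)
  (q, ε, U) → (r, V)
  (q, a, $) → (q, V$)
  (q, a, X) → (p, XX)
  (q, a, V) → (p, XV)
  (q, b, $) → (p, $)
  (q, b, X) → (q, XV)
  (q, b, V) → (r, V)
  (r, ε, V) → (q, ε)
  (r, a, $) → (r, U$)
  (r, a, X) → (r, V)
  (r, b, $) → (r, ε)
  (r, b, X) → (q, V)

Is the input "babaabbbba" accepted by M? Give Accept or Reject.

(p, babaabbbba, $)
  ε-move, top $: go to r, push VU$ → (r, babaabbbba, VU$)
  ε-move, top V: go to q, push ε → (q, babaabbbba, U$)
  ε-move, top U: go to r, push V → (r, babaabbbba, V$)
  ε-move, top V: go to q, push ε → (q, babaabbbba, $)
  read b, top $: go to p, push $ → (p, abaabbbba, $)
  ε-move, top $: go to r, push VU$ → (r, abaabbbba, VU$)
  ε-move, top V: go to q, push ε → (q, abaabbbba, U$)
  ε-move, top U: go to r, push V → (r, abaabbbba, V$)
  ε-move, top V: go to q, push ε → (q, abaabbbba, $)
  read a, top $: go to q, push V$ → (q, baabbbba, V$)
  read b, top V: go to r, push V → (r, aabbbba, V$)
  ε-move, top V: go to q, push ε → (q, aabbbba, $)
  read a, top $: go to q, push V$ → (q, abbbba, V$)
  read a, top V: go to p, push XV → (p, bbbba, XV$)
  ε-move, top X: go to r, push X → (r, bbbba, XV$)
  read b, top X: go to q, push V → (q, bbba, VV$)
  read b, top V: go to r, push V → (r, bba, VV$)
  ε-move, top V: go to q, push ε → (q, bba, V$)
  read b, top V: go to r, push V → (r, ba, V$)
  ε-move, top V: go to q, push ε → (q, ba, $)
  read b, top $: go to p, push $ → (p, a, $)
  ε-move, top $: go to r, push VU$ → (r, a, VU$)
  ε-move, top V: go to q, push ε → (q, a, U$)
  ε-move, top U: go to r, push V → (r, a, V$)
  ε-move, top V: go to q, push ε → (q, a, $)
  read a, top $: go to q, push V$ → (q, ε, V$)
All input consumed; stack is V$, not empty, and no further ε-move applies.

Reject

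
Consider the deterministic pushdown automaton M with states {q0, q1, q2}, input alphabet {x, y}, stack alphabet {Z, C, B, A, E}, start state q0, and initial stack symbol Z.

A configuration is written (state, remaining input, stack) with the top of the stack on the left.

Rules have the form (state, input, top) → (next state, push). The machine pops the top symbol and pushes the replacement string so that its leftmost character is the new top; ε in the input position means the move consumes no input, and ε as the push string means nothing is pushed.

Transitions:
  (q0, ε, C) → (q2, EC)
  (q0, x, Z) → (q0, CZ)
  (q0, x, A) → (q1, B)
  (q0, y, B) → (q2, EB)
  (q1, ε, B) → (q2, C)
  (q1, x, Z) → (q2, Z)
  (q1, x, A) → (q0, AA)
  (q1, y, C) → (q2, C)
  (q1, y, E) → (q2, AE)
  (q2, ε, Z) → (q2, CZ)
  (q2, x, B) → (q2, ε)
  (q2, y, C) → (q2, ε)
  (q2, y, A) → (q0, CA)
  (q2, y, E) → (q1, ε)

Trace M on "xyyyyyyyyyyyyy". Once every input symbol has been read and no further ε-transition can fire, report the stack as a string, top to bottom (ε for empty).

(q0, xyyyyyyyyyyyyy, Z)
  read x, top Z: go to q0, push CZ → (q0, yyyyyyyyyyyyy, CZ)
  ε-move, top C: go to q2, push EC → (q2, yyyyyyyyyyyyy, ECZ)
  read y, top E: go to q1, push ε → (q1, yyyyyyyyyyyy, CZ)
  read y, top C: go to q2, push C → (q2, yyyyyyyyyyy, CZ)
  read y, top C: go to q2, push ε → (q2, yyyyyyyyyy, Z)
  ε-move, top Z: go to q2, push CZ → (q2, yyyyyyyyyy, CZ)
  read y, top C: go to q2, push ε → (q2, yyyyyyyyy, Z)
  ε-move, top Z: go to q2, push CZ → (q2, yyyyyyyyy, CZ)
  read y, top C: go to q2, push ε → (q2, yyyyyyyy, Z)
  ε-move, top Z: go to q2, push CZ → (q2, yyyyyyyy, CZ)
  read y, top C: go to q2, push ε → (q2, yyyyyyy, Z)
  ε-move, top Z: go to q2, push CZ → (q2, yyyyyyy, CZ)
  read y, top C: go to q2, push ε → (q2, yyyyyy, Z)
  ε-move, top Z: go to q2, push CZ → (q2, yyyyyy, CZ)
  read y, top C: go to q2, push ε → (q2, yyyyy, Z)
  ε-move, top Z: go to q2, push CZ → (q2, yyyyy, CZ)
  read y, top C: go to q2, push ε → (q2, yyyy, Z)
  ε-move, top Z: go to q2, push CZ → (q2, yyyy, CZ)
  read y, top C: go to q2, push ε → (q2, yyy, Z)
  ε-move, top Z: go to q2, push CZ → (q2, yyy, CZ)
  read y, top C: go to q2, push ε → (q2, yy, Z)
  ε-move, top Z: go to q2, push CZ → (q2, yy, CZ)
  read y, top C: go to q2, push ε → (q2, y, Z)
  ε-move, top Z: go to q2, push CZ → (q2, y, CZ)
  read y, top C: go to q2, push ε → (q2, ε, Z)
  ε-move, top Z: go to q2, push CZ → (q2, ε, CZ)
All input consumed in state q2 with stack CZ.

CZ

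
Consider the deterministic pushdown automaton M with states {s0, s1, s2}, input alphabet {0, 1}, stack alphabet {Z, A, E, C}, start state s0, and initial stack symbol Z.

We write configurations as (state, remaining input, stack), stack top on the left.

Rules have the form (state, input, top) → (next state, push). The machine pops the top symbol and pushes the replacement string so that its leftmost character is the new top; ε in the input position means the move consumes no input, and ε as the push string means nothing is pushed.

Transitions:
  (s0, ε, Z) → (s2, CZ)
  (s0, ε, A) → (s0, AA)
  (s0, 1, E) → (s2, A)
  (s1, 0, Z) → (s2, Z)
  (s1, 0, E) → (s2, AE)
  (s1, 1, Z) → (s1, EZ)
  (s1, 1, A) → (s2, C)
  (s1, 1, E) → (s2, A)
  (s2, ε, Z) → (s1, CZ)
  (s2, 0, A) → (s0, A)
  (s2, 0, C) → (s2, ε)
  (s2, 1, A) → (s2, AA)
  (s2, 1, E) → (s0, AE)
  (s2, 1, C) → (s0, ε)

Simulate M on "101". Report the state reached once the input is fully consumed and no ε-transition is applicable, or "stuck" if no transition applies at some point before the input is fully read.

stuck

(s0, 101, Z)
  ε-move, top Z: go to s2, push CZ → (s2, 101, CZ)
  read 1, top C: go to s0, push ε → (s0, 01, Z)
  ε-move, top Z: go to s2, push CZ → (s2, 01, CZ)
  read 0, top C: go to s2, push ε → (s2, 1, Z)
  ε-move, top Z: go to s1, push CZ → (s1, 1, CZ)
No transition for (s1, 1, top C); M blocks with input 1 remaining.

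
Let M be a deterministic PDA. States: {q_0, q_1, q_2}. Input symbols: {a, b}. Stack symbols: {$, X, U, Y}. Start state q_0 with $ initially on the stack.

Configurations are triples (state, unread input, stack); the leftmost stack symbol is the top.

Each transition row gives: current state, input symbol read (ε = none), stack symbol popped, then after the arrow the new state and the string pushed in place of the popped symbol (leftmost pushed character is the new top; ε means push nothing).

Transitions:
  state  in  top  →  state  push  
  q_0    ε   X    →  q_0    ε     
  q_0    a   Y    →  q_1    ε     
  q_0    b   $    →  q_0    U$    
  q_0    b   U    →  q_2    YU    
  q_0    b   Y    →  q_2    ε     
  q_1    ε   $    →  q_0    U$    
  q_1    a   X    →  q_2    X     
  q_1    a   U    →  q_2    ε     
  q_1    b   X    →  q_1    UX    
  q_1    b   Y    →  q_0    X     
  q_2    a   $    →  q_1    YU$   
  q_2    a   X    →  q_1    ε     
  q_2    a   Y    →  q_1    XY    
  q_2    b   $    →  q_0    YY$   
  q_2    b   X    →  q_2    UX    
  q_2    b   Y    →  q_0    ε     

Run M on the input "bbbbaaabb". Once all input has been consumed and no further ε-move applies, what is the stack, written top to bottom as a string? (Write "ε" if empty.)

YU$

(q_0, bbbbaaabb, $) ⊢ (q_0, bbbaaabb, U$) ⊢ (q_2, bbaaabb, YU$) ⊢ (q_0, baaabb, U$) ⊢ (q_2, aaabb, YU$) ⊢ (q_1, aabb, XYU$) ⊢ (q_2, abb, XYU$) ⊢ (q_1, bb, YU$) ⊢ (q_0, b, XU$) ⊢ (q_0, b, U$) ⊢ (q_2, ε, YU$)
All input consumed in state q_2 with stack YU$.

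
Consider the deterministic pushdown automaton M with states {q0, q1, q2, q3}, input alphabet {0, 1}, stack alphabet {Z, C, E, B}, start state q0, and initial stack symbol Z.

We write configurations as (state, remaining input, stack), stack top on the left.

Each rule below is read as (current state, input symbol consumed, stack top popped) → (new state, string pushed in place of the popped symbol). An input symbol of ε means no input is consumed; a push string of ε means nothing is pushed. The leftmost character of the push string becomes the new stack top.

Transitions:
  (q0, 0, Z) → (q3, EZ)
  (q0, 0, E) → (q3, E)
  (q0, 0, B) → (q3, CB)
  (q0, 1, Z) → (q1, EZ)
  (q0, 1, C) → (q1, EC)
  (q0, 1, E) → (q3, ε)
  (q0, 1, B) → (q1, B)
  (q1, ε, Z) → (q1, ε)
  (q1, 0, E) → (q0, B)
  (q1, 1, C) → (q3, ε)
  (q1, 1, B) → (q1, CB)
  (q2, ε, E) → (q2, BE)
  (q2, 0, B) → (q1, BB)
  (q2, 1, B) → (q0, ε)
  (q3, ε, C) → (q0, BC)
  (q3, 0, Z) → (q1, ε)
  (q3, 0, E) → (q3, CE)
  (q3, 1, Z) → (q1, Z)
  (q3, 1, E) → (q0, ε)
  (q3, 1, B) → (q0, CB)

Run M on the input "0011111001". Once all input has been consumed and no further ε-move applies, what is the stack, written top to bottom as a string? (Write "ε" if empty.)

(q0, 0011111001, Z) ⊢ (q3, 011111001, EZ) ⊢ (q3, 11111001, CEZ) ⊢ (q0, 11111001, BCEZ) ⊢ (q1, 1111001, BCEZ) ⊢ (q1, 111001, CBCEZ) ⊢ (q3, 11001, BCEZ) ⊢ (q0, 1001, CBCEZ) ⊢ (q1, 001, ECBCEZ) ⊢ (q0, 01, BCBCEZ) ⊢ (q3, 1, CBCBCEZ) ⊢ (q0, 1, BCBCBCEZ) ⊢ (q1, ε, BCBCBCEZ)
All input consumed in state q1 with stack BCBCBCEZ.

BCBCBCEZ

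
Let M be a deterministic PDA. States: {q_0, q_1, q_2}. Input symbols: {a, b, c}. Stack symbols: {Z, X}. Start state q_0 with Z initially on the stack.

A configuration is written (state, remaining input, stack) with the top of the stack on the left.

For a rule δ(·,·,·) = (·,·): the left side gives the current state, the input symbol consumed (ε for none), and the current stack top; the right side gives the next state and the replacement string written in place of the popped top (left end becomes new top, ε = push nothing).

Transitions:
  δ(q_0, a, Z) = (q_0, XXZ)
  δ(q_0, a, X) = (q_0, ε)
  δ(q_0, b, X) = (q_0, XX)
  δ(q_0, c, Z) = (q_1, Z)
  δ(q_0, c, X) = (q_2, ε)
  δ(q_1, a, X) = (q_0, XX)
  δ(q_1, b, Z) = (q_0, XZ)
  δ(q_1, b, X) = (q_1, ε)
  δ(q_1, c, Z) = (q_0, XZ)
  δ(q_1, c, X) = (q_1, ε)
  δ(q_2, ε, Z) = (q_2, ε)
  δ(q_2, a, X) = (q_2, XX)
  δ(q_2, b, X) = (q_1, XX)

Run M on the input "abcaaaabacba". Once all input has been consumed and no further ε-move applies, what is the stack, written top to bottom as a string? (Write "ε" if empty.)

XXXXXXXXXZ

(q_0, abcaaaabacba, Z)
  read a, top Z: go to q_0, push XXZ → (q_0, bcaaaabacba, XXZ)
  read b, top X: go to q_0, push XX → (q_0, caaaabacba, XXXZ)
  read c, top X: go to q_2, push ε → (q_2, aaaabacba, XXZ)
  read a, top X: go to q_2, push XX → (q_2, aaabacba, XXXZ)
  read a, top X: go to q_2, push XX → (q_2, aabacba, XXXXZ)
  read a, top X: go to q_2, push XX → (q_2, abacba, XXXXXZ)
  read a, top X: go to q_2, push XX → (q_2, bacba, XXXXXXZ)
  read b, top X: go to q_1, push XX → (q_1, acba, XXXXXXXZ)
  read a, top X: go to q_0, push XX → (q_0, cba, XXXXXXXXZ)
  read c, top X: go to q_2, push ε → (q_2, ba, XXXXXXXZ)
  read b, top X: go to q_1, push XX → (q_1, a, XXXXXXXXZ)
  read a, top X: go to q_0, push XX → (q_0, ε, XXXXXXXXXZ)
All input consumed in state q_0 with stack XXXXXXXXXZ.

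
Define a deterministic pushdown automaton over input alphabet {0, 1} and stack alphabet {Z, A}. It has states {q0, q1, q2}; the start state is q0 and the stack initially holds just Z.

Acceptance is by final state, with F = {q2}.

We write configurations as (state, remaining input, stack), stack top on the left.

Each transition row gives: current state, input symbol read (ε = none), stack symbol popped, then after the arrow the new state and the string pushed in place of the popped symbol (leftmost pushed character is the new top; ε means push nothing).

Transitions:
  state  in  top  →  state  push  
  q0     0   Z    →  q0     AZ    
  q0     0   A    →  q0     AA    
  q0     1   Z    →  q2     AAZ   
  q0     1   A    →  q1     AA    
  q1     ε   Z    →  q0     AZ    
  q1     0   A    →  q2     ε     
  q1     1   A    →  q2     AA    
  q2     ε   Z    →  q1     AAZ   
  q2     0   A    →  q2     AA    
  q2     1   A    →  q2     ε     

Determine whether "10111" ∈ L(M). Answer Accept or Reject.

(q0, 10111, Z)
  read 1, top Z: go to q2, push AAZ → (q2, 0111, AAZ)
  read 0, top A: go to q2, push AA → (q2, 111, AAAZ)
  read 1, top A: go to q2, push ε → (q2, 11, AAZ)
  read 1, top A: go to q2, push ε → (q2, 1, AZ)
  read 1, top A: go to q2, push ε → (q2, ε, Z)
All input consumed; state q2 ∈ F.

Accept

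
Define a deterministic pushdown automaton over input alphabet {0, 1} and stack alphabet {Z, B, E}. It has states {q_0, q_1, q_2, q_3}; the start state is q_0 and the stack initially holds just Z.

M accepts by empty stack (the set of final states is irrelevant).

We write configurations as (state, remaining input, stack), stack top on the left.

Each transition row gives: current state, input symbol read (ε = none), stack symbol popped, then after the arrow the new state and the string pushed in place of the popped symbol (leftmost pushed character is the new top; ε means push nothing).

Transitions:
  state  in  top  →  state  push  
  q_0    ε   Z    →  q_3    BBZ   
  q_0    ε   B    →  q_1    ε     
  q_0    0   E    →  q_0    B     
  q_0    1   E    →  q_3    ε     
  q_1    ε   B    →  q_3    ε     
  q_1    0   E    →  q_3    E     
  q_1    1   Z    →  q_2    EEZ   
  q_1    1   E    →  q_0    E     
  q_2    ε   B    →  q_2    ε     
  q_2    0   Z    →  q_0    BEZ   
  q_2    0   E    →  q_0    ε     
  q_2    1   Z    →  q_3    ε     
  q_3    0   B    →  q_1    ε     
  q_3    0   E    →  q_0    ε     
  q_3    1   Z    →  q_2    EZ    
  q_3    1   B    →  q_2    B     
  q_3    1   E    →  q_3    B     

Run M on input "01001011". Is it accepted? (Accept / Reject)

Accept

(q_0, 01001011, Z) ⊢ (q_3, 01001011, BBZ) ⊢ (q_1, 1001011, BZ) ⊢ (q_3, 1001011, Z) ⊢ (q_2, 001011, EZ) ⊢ (q_0, 01011, Z) ⊢ (q_3, 01011, BBZ) ⊢ (q_1, 1011, BZ) ⊢ (q_3, 1011, Z) ⊢ (q_2, 011, EZ) ⊢ (q_0, 11, Z) ⊢ (q_3, 11, BBZ) ⊢ (q_2, 1, BBZ) ⊢ (q_2, 1, BZ) ⊢ (q_2, 1, Z) ⊢ (q_3, ε, ε)
All input consumed and the stack is empty.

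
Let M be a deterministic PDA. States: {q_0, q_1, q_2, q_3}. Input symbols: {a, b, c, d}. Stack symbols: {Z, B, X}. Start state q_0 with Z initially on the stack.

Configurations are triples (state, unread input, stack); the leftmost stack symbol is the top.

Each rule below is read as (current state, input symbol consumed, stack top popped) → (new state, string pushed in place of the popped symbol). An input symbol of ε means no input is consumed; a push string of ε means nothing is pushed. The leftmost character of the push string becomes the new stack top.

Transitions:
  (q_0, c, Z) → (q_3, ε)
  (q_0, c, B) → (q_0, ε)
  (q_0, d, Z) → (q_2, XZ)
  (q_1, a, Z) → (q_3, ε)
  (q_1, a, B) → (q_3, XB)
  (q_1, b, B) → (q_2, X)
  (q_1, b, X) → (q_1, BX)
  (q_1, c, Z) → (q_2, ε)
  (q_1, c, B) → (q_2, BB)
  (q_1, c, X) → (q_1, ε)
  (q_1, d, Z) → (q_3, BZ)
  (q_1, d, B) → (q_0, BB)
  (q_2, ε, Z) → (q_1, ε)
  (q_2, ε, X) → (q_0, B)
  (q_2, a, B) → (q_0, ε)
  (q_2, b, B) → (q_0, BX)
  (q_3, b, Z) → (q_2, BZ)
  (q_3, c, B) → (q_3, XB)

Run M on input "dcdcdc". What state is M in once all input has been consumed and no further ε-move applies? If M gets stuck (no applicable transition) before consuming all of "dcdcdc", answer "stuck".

(q_0, dcdcdc, Z)
  read d, top Z: go to q_2, push XZ → (q_2, cdcdc, XZ)
  ε-move, top X: go to q_0, push B → (q_0, cdcdc, BZ)
  read c, top B: go to q_0, push ε → (q_0, dcdc, Z)
  read d, top Z: go to q_2, push XZ → (q_2, cdc, XZ)
  ε-move, top X: go to q_0, push B → (q_0, cdc, BZ)
  read c, top B: go to q_0, push ε → (q_0, dc, Z)
  read d, top Z: go to q_2, push XZ → (q_2, c, XZ)
  ε-move, top X: go to q_0, push B → (q_0, c, BZ)
  read c, top B: go to q_0, push ε → (q_0, ε, Z)
All input consumed; M is in state q_0.

q_0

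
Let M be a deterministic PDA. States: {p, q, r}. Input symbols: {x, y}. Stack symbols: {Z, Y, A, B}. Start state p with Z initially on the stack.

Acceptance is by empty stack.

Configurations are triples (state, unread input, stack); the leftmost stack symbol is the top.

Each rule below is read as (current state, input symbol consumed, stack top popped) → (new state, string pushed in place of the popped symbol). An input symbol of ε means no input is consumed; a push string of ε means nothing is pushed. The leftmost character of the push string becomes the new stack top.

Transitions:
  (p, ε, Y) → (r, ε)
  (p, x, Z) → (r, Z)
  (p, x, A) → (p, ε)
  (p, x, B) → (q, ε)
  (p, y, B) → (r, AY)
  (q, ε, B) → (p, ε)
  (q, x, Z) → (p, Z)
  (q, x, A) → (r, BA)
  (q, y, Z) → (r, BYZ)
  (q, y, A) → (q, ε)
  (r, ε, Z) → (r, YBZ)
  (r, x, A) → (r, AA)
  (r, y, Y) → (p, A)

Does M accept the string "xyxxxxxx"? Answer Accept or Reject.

(p, xyxxxxxx, Z) ⊢ (r, yxxxxxx, Z) ⊢ (r, yxxxxxx, YBZ) ⊢ (p, xxxxxx, ABZ) ⊢ (p, xxxxx, BZ) ⊢ (q, xxxx, Z) ⊢ (p, xxx, Z) ⊢ (r, xx, Z) ⊢ (r, xx, YBZ)
No transition applies at (r, xx, YBZ); input not fully consumed.

Reject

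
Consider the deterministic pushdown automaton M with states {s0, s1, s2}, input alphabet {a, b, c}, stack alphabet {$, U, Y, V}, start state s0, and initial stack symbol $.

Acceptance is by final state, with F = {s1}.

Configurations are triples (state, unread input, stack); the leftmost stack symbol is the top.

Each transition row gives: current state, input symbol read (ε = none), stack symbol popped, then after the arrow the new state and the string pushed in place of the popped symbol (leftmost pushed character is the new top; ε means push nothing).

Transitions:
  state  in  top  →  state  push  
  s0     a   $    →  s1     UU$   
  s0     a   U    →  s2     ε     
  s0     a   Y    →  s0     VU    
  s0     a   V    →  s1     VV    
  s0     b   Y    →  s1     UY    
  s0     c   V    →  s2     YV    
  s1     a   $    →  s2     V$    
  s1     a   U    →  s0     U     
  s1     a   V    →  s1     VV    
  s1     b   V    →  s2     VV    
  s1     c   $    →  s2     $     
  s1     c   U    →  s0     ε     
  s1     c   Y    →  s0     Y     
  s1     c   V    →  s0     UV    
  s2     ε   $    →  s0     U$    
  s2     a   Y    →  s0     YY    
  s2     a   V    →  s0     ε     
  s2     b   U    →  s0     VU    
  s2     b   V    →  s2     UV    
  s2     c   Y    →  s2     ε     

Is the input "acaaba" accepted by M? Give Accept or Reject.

(s0, acaaba, $)
  read a, top $: go to s1, push UU$ → (s1, caaba, UU$)
  read c, top U: go to s0, push ε → (s0, aaba, U$)
  read a, top U: go to s2, push ε → (s2, aba, $)
  ε-move, top $: go to s0, push U$ → (s0, aba, U$)
  read a, top U: go to s2, push ε → (s2, ba, $)
  ε-move, top $: go to s0, push U$ → (s0, ba, U$)
No transition applies at (s0, ba, U$); input not fully consumed.

Reject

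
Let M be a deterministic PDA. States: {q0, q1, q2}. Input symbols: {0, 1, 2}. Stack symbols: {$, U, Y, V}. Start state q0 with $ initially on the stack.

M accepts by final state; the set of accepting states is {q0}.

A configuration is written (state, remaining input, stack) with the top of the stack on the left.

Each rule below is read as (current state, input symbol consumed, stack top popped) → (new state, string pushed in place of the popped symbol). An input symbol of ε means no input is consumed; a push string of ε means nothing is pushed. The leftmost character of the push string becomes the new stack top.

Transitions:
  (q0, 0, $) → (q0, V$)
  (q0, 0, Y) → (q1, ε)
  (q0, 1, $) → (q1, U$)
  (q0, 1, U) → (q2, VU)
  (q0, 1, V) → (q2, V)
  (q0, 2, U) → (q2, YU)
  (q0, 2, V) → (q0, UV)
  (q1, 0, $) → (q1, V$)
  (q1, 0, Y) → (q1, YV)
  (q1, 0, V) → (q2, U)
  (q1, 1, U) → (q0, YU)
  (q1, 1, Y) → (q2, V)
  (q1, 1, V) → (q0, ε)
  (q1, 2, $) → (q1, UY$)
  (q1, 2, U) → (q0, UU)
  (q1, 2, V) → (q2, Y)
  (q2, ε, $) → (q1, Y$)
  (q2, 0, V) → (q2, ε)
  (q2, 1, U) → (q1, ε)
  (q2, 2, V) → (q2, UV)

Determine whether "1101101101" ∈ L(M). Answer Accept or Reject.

(q0, 1101101101, $) ⊢ (q1, 101101101, U$) ⊢ (q0, 01101101, YU$) ⊢ (q1, 1101101, U$) ⊢ (q0, 101101, YU$)
No transition applies at (q0, 101101, YU$); input not fully consumed.

Reject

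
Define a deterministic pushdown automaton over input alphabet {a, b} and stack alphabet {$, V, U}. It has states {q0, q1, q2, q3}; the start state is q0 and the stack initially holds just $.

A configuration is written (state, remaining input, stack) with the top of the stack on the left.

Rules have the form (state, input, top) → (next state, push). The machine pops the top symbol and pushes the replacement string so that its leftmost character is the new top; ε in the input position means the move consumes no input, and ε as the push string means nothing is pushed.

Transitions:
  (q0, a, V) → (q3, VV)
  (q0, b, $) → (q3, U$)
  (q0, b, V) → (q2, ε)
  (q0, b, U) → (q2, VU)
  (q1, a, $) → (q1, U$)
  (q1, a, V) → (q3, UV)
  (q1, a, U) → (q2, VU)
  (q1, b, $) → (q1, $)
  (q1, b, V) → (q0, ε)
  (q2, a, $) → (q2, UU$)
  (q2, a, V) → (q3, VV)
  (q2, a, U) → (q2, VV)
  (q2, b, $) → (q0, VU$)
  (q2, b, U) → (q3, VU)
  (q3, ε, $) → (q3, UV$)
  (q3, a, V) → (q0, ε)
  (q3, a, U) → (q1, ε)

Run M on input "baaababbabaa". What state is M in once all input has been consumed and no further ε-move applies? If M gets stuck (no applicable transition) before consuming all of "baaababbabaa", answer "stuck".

stuck

(q0, baaababbabaa, $)
  read b, top $: go to q3, push U$ → (q3, aaababbabaa, U$)
  read a, top U: go to q1, push ε → (q1, aababbabaa, $)
  read a, top $: go to q1, push U$ → (q1, ababbabaa, U$)
  read a, top U: go to q2, push VU → (q2, babbabaa, VU$)
No transition for (q2, b, top V); M blocks with input babbabaa remaining.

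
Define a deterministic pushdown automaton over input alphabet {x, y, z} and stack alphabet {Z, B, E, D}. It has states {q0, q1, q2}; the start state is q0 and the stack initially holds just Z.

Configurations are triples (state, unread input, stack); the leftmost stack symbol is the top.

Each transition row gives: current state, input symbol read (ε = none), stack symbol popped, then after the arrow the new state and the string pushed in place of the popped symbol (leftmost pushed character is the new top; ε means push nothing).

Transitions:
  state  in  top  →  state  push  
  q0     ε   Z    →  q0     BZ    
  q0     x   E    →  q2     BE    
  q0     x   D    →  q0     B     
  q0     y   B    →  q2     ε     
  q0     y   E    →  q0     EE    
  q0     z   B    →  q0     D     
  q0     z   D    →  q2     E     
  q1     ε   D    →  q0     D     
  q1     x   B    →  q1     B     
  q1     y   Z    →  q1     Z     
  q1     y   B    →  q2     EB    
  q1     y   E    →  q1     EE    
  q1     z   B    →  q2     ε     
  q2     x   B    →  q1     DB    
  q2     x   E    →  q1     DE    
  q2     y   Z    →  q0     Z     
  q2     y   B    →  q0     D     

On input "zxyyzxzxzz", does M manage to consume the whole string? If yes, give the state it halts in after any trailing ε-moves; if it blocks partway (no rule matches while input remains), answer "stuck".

q2

(q0, zxyyzxzxzz, Z)
  ε-move, top Z: go to q0, push BZ → (q0, zxyyzxzxzz, BZ)
  read z, top B: go to q0, push D → (q0, xyyzxzxzz, DZ)
  read x, top D: go to q0, push B → (q0, yyzxzxzz, BZ)
  read y, top B: go to q2, push ε → (q2, yzxzxzz, Z)
  read y, top Z: go to q0, push Z → (q0, zxzxzz, Z)
  ε-move, top Z: go to q0, push BZ → (q0, zxzxzz, BZ)
  read z, top B: go to q0, push D → (q0, xzxzz, DZ)
  read x, top D: go to q0, push B → (q0, zxzz, BZ)
  read z, top B: go to q0, push D → (q0, xzz, DZ)
  read x, top D: go to q0, push B → (q0, zz, BZ)
  read z, top B: go to q0, push D → (q0, z, DZ)
  read z, top D: go to q2, push E → (q2, ε, EZ)
All input consumed; M is in state q2.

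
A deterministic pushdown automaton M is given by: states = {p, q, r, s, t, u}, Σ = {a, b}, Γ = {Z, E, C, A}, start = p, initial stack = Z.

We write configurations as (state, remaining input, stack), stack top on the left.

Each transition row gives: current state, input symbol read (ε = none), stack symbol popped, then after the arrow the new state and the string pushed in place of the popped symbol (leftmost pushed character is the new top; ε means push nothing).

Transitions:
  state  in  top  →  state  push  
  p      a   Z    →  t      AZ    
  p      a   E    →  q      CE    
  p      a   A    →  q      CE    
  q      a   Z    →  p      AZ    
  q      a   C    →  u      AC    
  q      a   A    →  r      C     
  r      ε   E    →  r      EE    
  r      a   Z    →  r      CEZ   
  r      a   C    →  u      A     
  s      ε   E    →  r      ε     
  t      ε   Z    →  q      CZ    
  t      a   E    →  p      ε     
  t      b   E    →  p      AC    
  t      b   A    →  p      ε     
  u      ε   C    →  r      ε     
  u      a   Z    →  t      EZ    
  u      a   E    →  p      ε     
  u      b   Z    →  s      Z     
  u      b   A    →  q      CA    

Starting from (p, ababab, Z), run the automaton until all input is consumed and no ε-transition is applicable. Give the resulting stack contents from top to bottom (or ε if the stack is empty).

Z

(p, ababab, Z)
  read a, top Z: go to t, push AZ → (t, babab, AZ)
  read b, top A: go to p, push ε → (p, abab, Z)
  read a, top Z: go to t, push AZ → (t, bab, AZ)
  read b, top A: go to p, push ε → (p, ab, Z)
  read a, top Z: go to t, push AZ → (t, b, AZ)
  read b, top A: go to p, push ε → (p, ε, Z)
All input consumed in state p with stack Z.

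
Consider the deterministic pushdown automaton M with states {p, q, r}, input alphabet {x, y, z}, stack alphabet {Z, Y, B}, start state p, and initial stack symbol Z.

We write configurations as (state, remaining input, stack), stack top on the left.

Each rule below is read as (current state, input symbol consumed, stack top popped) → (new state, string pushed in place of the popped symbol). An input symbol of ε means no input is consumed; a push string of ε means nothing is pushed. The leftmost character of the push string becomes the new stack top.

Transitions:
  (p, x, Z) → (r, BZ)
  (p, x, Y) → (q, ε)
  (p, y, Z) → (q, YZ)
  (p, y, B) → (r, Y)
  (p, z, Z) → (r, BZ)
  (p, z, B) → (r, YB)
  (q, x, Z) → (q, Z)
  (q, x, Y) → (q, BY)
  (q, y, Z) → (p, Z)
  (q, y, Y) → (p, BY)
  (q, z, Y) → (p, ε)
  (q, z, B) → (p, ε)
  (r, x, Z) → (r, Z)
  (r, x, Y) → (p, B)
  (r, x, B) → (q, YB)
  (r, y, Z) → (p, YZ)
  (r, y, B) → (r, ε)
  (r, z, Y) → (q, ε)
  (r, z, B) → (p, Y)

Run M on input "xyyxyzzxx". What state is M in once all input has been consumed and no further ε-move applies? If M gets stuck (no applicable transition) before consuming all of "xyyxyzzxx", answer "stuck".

(p, xyyxyzzxx, Z) ⊢ (r, yyxyzzxx, BZ) ⊢ (r, yxyzzxx, Z) ⊢ (p, xyzzxx, YZ) ⊢ (q, yzzxx, Z) ⊢ (p, zzxx, Z) ⊢ (r, zxx, BZ) ⊢ (p, xx, YZ) ⊢ (q, x, Z) ⊢ (q, ε, Z)
All input consumed; M is in state q.

q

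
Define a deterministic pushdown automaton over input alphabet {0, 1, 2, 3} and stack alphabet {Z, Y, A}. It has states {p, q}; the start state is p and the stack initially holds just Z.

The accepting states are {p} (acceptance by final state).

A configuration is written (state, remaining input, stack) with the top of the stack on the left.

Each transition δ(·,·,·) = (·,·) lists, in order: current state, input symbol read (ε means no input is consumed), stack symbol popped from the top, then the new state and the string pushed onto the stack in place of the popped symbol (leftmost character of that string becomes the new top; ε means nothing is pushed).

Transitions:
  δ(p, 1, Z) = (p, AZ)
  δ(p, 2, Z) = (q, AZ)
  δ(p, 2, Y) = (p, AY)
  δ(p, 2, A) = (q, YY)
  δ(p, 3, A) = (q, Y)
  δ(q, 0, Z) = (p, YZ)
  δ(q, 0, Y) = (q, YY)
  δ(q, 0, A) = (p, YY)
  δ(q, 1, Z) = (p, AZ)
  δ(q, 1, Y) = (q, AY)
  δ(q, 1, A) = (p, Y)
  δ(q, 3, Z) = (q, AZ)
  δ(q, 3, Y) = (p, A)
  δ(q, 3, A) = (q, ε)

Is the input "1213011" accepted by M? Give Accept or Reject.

(p, 1213011, Z)
  read 1, top Z: go to p, push AZ → (p, 213011, AZ)
  read 2, top A: go to q, push YY → (q, 13011, YYZ)
  read 1, top Y: go to q, push AY → (q, 3011, AYYZ)
  read 3, top A: go to q, push ε → (q, 011, YYZ)
  read 0, top Y: go to q, push YY → (q, 11, YYYZ)
  read 1, top Y: go to q, push AY → (q, 1, AYYYZ)
  read 1, top A: go to p, push Y → (p, ε, YYYYZ)
All input consumed; state p ∈ F.

Accept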